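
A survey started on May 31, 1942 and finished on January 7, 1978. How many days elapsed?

13005

Day-of-year of May 31, 1942: 151.
Day-of-year of January 7, 1978: 7.
1942 has 365 days, so 365 − 151 = 214 days remain in 1942.
Full years 1943–1977: 26 common + 9 leap = 26×365 + 9×366 = 12784 days.
Total: 214 + 12784 + 7 = 13005 days.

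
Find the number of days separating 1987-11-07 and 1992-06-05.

November 7, 1987 → November 7, 1988: 366 days (1988 is a leap year).
November 7, 1988 → November 7, 1989: 365 days.
November 7, 1989 → November 7, 1990: 365 days.
November 7, 1990 → November 7, 1991: 365 days.
November 1991: 30 − 7 = 23 days remain.
Then December (31), January (31), February 1992 (29), March (31), April (30), May (31): 31 + 31 + 29 + 31 + 30 + 31 = 183 days.
June 1–5, 1992: 5 days.
Residual: 211 days.
Total: 1672 days.

1672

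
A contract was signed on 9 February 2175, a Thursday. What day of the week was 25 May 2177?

Sunday

February 9, 2175 → February 9, 2176: 365 days.
February 9, 2176 → February 9, 2177: 366 days (2176 is a leap year).
February 2177: 28 − 9 = 19 days remain (2177 is not a leap year, so February has 28 days).
Then March (31), April (30): 31 + 30 = 61 days.
May 1–25, 2177: 25 days.
Residual: 105 days.
Total: 836 days.
836 mod 7 = 3, so 3 days after Thursday is Sunday.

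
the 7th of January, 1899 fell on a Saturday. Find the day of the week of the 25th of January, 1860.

Count forward from the earlier date (January 25, 1860) to the later (January 7, 1899):
From January 25, 1860 to January 25, 1898: 38 years, of which 10 contain a Feb 29 — 28×365 + 10×366 = 13880 days.
January 1898: 31 − 25 = 6 days remain.
Then 11 full months totalling 334 days.
January 1–7, 1899: 7 days.
Residual: 347 days.
Total: 14227 days.
14227 mod 7 = 3, so 3 days before Saturday is Wednesday.

Wednesday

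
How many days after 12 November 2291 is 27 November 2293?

November 12, 2291 → November 12, 2292: 366 days (2292 is a leap year).
November 12, 2292 → November 12, 2293: 365 days.
Within November 2293: 27 − 12 = 15 days.
Total: 746 days.

746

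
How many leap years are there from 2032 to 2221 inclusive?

46

Years divisible by 4: 2032, 2036, …, 2220 — 48 in all.
Of these, 2100, 2200 are divisible by 100 but not 400, so not leap.
Leap years: 48 − 2 = 46.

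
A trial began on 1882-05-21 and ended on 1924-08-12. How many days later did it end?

From May 21, 1882 to May 21, 1924: 42 years, of which 10 contain a Feb 29 — 32×365 + 10×366 = 15340 days.
(1900 is not a leap year (divisible by 100 but not 400).)
May 1924: 31 − 21 = 10 days remain.
Then June (30), July (31): 30 + 31 = 61 days.
August 1–12, 1924: 12 days.
Residual: 83 days.
Total: 15423 days.

15423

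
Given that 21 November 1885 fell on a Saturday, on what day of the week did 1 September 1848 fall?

Count forward from the earlier date (September 1, 1848) to the later (November 21, 1885):
From September 1, 1848 to September 1, 1885: 37 years, of which 9 contain a Feb 29 — 28×365 + 9×366 = 13514 days.
September 1885: 30 − 1 = 29 days remain.
Then October (31): 31 days.
November 1–21, 1885: 21 days.
Residual: 81 days.
Total: 13595 days.
13595 mod 7 = 1, so 1 day before Saturday is Friday.

Friday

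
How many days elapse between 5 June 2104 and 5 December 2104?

183

June 2104: 30 − 5 = 25 days remain.
Then July (31), August (31), September (30), October (31), November (30): 31 + 31 + 30 + 31 + 30 = 153 days.
December 1–5, 2104: 5 days.
Total: 25 + 153 + 5 = 183 days.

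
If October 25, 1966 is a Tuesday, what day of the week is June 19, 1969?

Thursday

Day-of-year of October 25, 1966: 298.
Day-of-year of June 19, 1969: 170.
1966 has 365 days, so 365 − 298 = 67 days remain in 1966.
Full years: 1967: 365; 1968: 366. Sum = 731.
Total: 67 + 731 + 170 = 968 days.
968 mod 7 = 2, so 2 days after Tuesday is Thursday.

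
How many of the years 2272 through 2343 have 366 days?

Years divisible by 4: 2272, 2276, …, 2340 — 18 in all.
Of these, 2300 is divisible by 100 but not 400, so not leap.
Leap years: 18 − 1 = 17.

17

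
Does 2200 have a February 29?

No

2200 is not a leap year (divisible by 100 but not 400).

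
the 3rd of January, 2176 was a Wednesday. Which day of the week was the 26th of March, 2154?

Tuesday

Count forward from the earlier date (March 26, 2154) to the later (January 3, 2176):
From March 26, 2154 to March 26, 2175: 21 years, of which 5 contain a Feb 29 — 16×365 + 5×366 = 7670 days.
March 2175: 31 − 26 = 5 days remain.
Then 9 full months totalling 275 days.
January 1–3, 2176: 3 days.
Residual: 283 days.
Total: 7953 days.
7953 mod 7 = 1, so 1 day before Wednesday is Tuesday.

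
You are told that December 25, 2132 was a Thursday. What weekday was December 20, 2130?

Wednesday

Count forward from the earlier date (December 20, 2130) to the later (December 25, 2132):
December 2130: 31 − 20 = 11 days remain.
Then 23 full months totalling 700 days.
December 1–25, 2132: 25 days.
Total: 11 + 700 + 25 = 736 days.
736 mod 7 = 1, so 1 day before Thursday is Wednesday.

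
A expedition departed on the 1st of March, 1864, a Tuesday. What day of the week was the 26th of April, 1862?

Saturday

Count forward from the earlier date (April 26, 1862) to the later (March 1, 1864):
April 26, 1862 → April 26, 1863: 365 days.
April 1863: 30 − 26 = 4 days remain.
Then 10 full months totalling 305 days.
March 1, 1864: 1 day.
Residual: 310 days.
Total: 675 days.
675 mod 7 = 3, so 3 days before Tuesday is Saturday.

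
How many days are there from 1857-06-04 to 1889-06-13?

11697

From June 4, 1857 to June 4, 1889: 32 years, of which 8 contain a Feb 29 — 24×365 + 8×366 = 11688 days.
Within June 1889: 13 − 4 = 9 days.
Total: 11697 days.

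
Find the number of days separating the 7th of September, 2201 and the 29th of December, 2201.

113

September 2201: 30 − 7 = 23 days remain.
Then October (31), November (30): 31 + 30 = 61 days.
December 1–29, 2201: 29 days.
Total: 23 + 61 + 29 = 113 days.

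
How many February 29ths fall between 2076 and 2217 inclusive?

34

Years divisible by 4: 2076, 2080, …, 2216 — 36 in all.
Of these, 2100, 2200 are divisible by 100 but not 400, so not leap.
Leap years: 36 − 2 = 34.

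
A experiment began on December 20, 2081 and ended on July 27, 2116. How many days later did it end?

Day-of-year of December 20, 2081: 354.
Day-of-year of July 27, 2116: 209.
2081 has 365 days, so 365 − 354 = 11 days remain in 2081.
Full years 2082–2115: 27 common + 7 leap = 27×365 + 7×366 = 12417 days.
Total: 11 + 12417 + 209 = 12637 days.

12637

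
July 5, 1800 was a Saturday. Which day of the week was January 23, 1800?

Thursday

Count forward from the earlier date (January 23, 1800) to the later (July 5, 1800):
January 1800: 31 − 23 = 8 days remain.
Then February 1800 (28), March (31), April (30), May (31), June (30): 28 + 31 + 30 + 31 + 30 = 150 days.
July 1–5, 1800: 5 days.
Total: 8 + 150 + 5 = 163 days.
163 mod 7 = 2, so 2 days before Saturday is Thursday.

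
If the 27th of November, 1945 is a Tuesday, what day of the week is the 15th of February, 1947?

November 1945: 30 − 27 = 3 days remain.
Then 14 full months totalling 427 days.
February 1–15, 1947: 15 days (1947 is not a leap year).
Total: 3 + 427 + 15 = 445 days.
445 mod 7 = 4, so 4 days after Tuesday is Saturday.

Saturday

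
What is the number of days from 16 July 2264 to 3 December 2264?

July 2264: 31 − 16 = 15 days remain.
Then August (31), September (30), October (31), November (30): 31 + 30 + 31 + 30 = 122 days.
December 1–3, 2264: 3 days.
Total: 15 + 122 + 3 = 140 days.

140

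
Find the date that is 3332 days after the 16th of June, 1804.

the 31st of July, 1813

Count 3332 days after June 16, 1804:
From June 16, 1804 to June 16, 1813: 9 years, of which 2 contain a Feb 29 — 7×365 + 2×366 = 3287 days.
June 1813: 30 − 16 = 14 days remain.
July 1–31, 1813: 31 days.
Residual: 45 days.
Total: 3332 days.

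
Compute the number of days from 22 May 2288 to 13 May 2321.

From May 22, 2288 to May 22, 2320: 32 years, of which 7 contain a Feb 29 — 25×365 + 7×366 = 11687 days.
(2300 is not a leap year (divisible by 100 but not 400).)
May 2320: 31 − 22 = 9 days remain.
Then 11 full months totalling 334 days.
May 1–13, 2321: 13 days.
Residual: 356 days.
Total: 12043 days.

12043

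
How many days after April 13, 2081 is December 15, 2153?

Day-of-year of April 13, 2081: 103.
Day-of-year of December 15, 2153: 349.
2081 has 365 days, so 365 − 103 = 262 days remain in 2081.
Full years 2082–2152: 54 common + 17 leap = 54×365 + 17×366 = 25932 days.
Total: 262 + 25932 + 349 = 26543 days.

26543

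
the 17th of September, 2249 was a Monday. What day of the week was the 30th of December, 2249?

September 2249: 30 − 17 = 13 days remain.
Then October (31), November (30): 31 + 30 = 61 days.
December 1–30, 2249: 30 days.
Total: 13 + 61 + 30 = 104 days.
104 mod 7 = 6, so 6 days after Monday is Sunday.

Sunday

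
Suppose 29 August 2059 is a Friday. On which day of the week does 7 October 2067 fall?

From August 29, 2059 to August 29, 2067: 8 years, of which 2 contain a Feb 29 — 6×365 + 2×366 = 2922 days.
August 2067: 31 − 29 = 2 days remain.
Then September (30): 30 days.
October 1–7, 2067: 7 days.
Residual: 39 days.
Total: 2961 days.
2961 is a multiple of 7, so 7 October 2067 falls on the same weekday: Friday.

Friday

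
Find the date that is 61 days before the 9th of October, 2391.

the 9th of August, 2391

Count 61 days before October 9, 2391:
August 2391: 31 − 9 = 22 days remain.
Then September (30): 30 days.
October 1–9, 2391: 9 days.
Total: 22 + 30 + 9 = 61 days.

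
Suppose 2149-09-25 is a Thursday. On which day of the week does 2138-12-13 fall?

Saturday

Count forward from the earlier date (December 13, 2138) to the later (September 25, 2149):
Day-of-year of December 13, 2138: 347.
Day-of-year of September 25, 2149: 268.
2138 has 365 days, so 365 − 347 = 18 days remain in 2138.
Full years 2139–2148: 7 common + 3 leap = 7×365 + 3×366 = 3653 days.
Total: 18 + 3653 + 268 = 3939 days.
3939 mod 7 = 5, so 5 days before Thursday is Saturday.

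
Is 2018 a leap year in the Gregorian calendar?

No

2018 is not a leap year.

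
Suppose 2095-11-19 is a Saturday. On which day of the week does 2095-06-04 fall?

Count forward from the earlier date (June 4, 2095) to the later (November 19, 2095):
June 2095: 30 − 4 = 26 days remain.
Then July (31), August (31), September (30), October (31): 31 + 31 + 30 + 31 = 123 days.
November 1–19, 2095: 19 days.
Total: 26 + 123 + 19 = 168 days.
168 is a multiple of 7, so 2095-06-04 falls on the same weekday: Saturday.

Saturday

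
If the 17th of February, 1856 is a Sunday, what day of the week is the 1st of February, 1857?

Sunday

Day-of-year of February 17, 1856: 48.
Day-of-year of February 1, 1857: 32.
1856 has 366 days, so 366 − 48 = 318 days remain in 1856.
Total: 318 + 32 = 350 days.
350 is a multiple of 7, so the 1st of February, 1857 falls on the same weekday: Sunday.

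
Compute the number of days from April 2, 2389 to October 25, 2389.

206

April 2389: 30 − 2 = 28 days remain.
Then May (31), June (30), July (31), August (31), September (30): 31 + 30 + 31 + 31 + 30 = 153 days.
October 1–25, 2389: 25 days.
Total: 28 + 153 + 25 = 206 days.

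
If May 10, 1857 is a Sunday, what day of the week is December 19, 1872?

Thursday

From May 10, 1857 to May 10, 1872: 15 years, of which 4 contain a Feb 29 — 11×365 + 4×366 = 5479 days.
May 1872: 31 − 10 = 21 days remain.
Then June (30), July (31), August (31), September (30), October (31), November (30): 30 + 31 + 31 + 30 + 31 + 30 = 183 days.
December 1–19, 1872: 19 days.
Residual: 223 days.
Total: 5702 days.
5702 mod 7 = 4, so 4 days after Sunday is Thursday.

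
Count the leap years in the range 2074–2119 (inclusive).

Years divisible by 4 in [2074, 2119]: 2076, 2080, 2084, 2088, 2092, 2096, 2100, 2104, 2108, 2112, 2116.
Of these, 2100 is divisible by 100 but not 400, so not leap.
Leap years: 11 − 1 = 10.

10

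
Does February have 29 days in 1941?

1941 is not a leap year.

No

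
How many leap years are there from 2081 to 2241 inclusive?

38

Years divisible by 4: 2084, 2088, …, 2240 — 40 in all.
Of these, 2100, 2200 are divisible by 100 but not 400, so not leap.
Leap years: 40 − 2 = 38.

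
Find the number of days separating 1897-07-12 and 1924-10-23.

Day-of-year of July 12, 1897: 193.
Day-of-year of October 23, 1924: 297.
1897 has 365 days, so 365 − 193 = 172 days remain in 1897.
Full years 1898–1923: 21 common + 5 leap = 21×365 + 5×366 = 9495 days.
Total: 172 + 9495 + 297 = 9964 days.

9964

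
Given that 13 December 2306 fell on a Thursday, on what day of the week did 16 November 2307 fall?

December 2306: 31 − 13 = 18 days remain.
Then 10 full months totalling 304 days.
November 1–16, 2307: 16 days.
Total: 18 + 304 + 16 = 338 days.
338 mod 7 = 2, so 2 days after Thursday is Saturday.

Saturday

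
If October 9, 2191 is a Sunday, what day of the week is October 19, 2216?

Day-of-year of October 9, 2191: 282.
Day-of-year of October 19, 2216: 293.
2191 has 365 days, so 365 − 282 = 83 days remain in 2191.
Full years 2192–2215: 19 common + 5 leap = 19×365 + 5×366 = 8765 days.
Total: 83 + 8765 + 293 = 9141 days.
9141 mod 7 = 6, so 6 days after Sunday is Saturday.

Saturday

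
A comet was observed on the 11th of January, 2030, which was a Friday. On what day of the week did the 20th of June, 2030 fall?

Thursday

January 2030: 31 − 11 = 20 days remain.
Then February 2030 (28), March (31), April (30), May (31): 28 + 31 + 30 + 31 = 120 days.
June 1–20, 2030: 20 days.
Total: 20 + 120 + 20 = 160 days.
160 mod 7 = 6, so 6 days after Friday is Thursday.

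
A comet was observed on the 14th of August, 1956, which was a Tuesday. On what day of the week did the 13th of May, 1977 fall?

Friday

From August 14, 1956 to August 14, 1976: 20 years, of which 5 contain a Feb 29 — 15×365 + 5×366 = 7305 days.
August 1976: 31 − 14 = 17 days remain.
Then September (30), October (31), November (30), December (31), January (31), February 1977 (28), March (31), April (30): 30 + 31 + 30 + 31 + 31 + 28 + 31 + 30 = 242 days.
May 1–13, 1977: 13 days.
Residual: 272 days.
Total: 7577 days.
7577 mod 7 = 3, so 3 days after Tuesday is Friday.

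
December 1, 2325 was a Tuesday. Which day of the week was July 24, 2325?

Count forward from the earlier date (July 24, 2325) to the later (December 1, 2325):
July 2325: 31 − 24 = 7 days remain.
Then August (31), September (30), October (31), November (30): 31 + 30 + 31 + 30 = 122 days.
December 1, 2325: 1 day.
Total: 7 + 122 + 1 = 130 days.
130 mod 7 = 4, so 4 days before Tuesday is Friday.

Friday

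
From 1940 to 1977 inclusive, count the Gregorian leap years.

Years divisible by 4 in [1940, 1977]: 1940, 1944, 1948, 1952, 1956, 1960, 1964, 1968, 1972, 1976.
No century exceptions apply. Count: 10.

10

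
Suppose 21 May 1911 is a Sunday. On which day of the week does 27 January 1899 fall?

Count forward from the earlier date (January 27, 1899) to the later (May 21, 1911):
From January 27, 1899 to January 27, 1911: 12 years, of which 2 contain a Feb 29 — 10×365 + 2×366 = 4382 days.
(1900 is not a leap year (divisible by 100 but not 400).)
January 1911: 31 − 27 = 4 days remain.
Then February 1911 (28), March (31), April (30): 28 + 31 + 30 = 89 days.
May 1–21, 1911: 21 days.
Residual: 114 days.
Total: 4496 days.
4496 mod 7 = 2, so 2 days before Sunday is Friday.

Friday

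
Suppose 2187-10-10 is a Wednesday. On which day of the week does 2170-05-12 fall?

Saturday

Count forward from the earlier date (May 12, 2170) to the later (October 10, 2187):
From May 12, 2170 to May 12, 2187: 17 years, of which 4 contain a Feb 29 — 13×365 + 4×366 = 6209 days.
May 2187: 31 − 12 = 19 days remain.
Then June (30), July (31), August (31), September (30): 30 + 31 + 31 + 30 = 122 days.
October 1–10, 2187: 10 days.
Residual: 151 days.
Total: 6360 days.
6360 mod 7 = 4, so 4 days before Wednesday is Saturday.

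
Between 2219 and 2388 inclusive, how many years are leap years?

Years divisible by 4: 2220, 2224, …, 2388 — 43 in all.
Of these, 2300 is divisible by 100 but not 400, so not leap.
Leap years: 43 − 1 = 42.

42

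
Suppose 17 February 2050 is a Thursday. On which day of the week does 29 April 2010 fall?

Count forward from the earlier date (April 29, 2010) to the later (February 17, 2050):
Day-of-year of April 29, 2010: 119.
Day-of-year of February 17, 2050: 48.
2010 has 365 days, so 365 − 119 = 246 days remain in 2010.
Full years 2011–2049: 29 common + 10 leap = 29×365 + 10×366 = 14245 days.
Total: 246 + 14245 + 48 = 14539 days.
14539 is a multiple of 7, so 29 April 2010 falls on the same weekday: Thursday.

Thursday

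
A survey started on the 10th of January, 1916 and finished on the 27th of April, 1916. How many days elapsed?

January 1916: 31 − 10 = 21 days remain.
Then February 1916 (29), March (31): 29 + 31 = 60 days.
April 1–27, 1916: 27 days.
Total: 21 + 60 + 27 = 108 days.

108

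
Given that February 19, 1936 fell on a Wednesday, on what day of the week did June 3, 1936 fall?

Wednesday

February 1936: 29 − 19 = 10 days remain (1936 is a leap year, so February has 29 days).
Then March (31), April (30), May (31): 31 + 30 + 31 = 92 days.
June 1–3, 1936: 3 days.
Total: 10 + 92 + 3 = 105 days.
105 is a multiple of 7, so June 3, 1936 falls on the same weekday: Wednesday.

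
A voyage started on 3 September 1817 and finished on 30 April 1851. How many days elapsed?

From September 3, 1817 to September 3, 1850: 33 years, of which 8 contain a Feb 29 — 25×365 + 8×366 = 12053 days.
September 1850: 30 − 3 = 27 days remain.
Then October (31), November (30), December (31), January (31), February 1851 (28), March (31): 31 + 30 + 31 + 31 + 28 + 31 = 182 days.
April 1–30, 1851: 30 days.
Residual: 239 days.
Total: 12292 days.

12292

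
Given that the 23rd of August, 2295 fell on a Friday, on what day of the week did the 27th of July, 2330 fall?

Sunday

Day-of-year of August 23, 2295: 235.
Day-of-year of July 27, 2330: 208.
2295 has 365 days, so 365 − 235 = 130 days remain in 2295.
Full years 2296–2329: 26 common + 8 leap = 26×365 + 8×366 = 12418 days.
Total: 130 + 12418 + 208 = 12756 days.
12756 mod 7 = 2, so 2 days after Friday is Sunday.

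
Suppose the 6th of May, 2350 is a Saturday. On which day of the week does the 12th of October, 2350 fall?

Thursday

May 2350: 31 − 6 = 25 days remain.
Then June (30), July (31), August (31), September (30): 30 + 31 + 31 + 30 = 122 days.
October 1–12, 2350: 12 days.
Total: 25 + 122 + 12 = 159 days.
159 mod 7 = 5, so 5 days after Saturday is Thursday.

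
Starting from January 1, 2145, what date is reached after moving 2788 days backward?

May 15, 2137

Count 2788 days before January 1, 2145:
From May 15, 2137 to May 15, 2144: 7 years, of which 2 contain a Feb 29 — 5×365 + 2×366 = 2557 days.
May 2144: 31 − 15 = 16 days remain.
Then June (30), July (31), August (31), September (30), October (31), November (30), December (31): 30 + 31 + 31 + 30 + 31 + 30 + 31 = 214 days.
January 1, 2145: 1 day.
Residual: 231 days.
Total: 2788 days.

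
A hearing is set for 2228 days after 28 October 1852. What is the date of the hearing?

4 December 1858

Count 2228 days after October 28, 1852:
October 28, 1852 → October 28, 1853: 365 days.
October 28, 1853 → October 28, 1854: 365 days.
October 28, 1854 → October 28, 1855: 365 days.
October 28, 1855 → October 28, 1856: 366 days (1856 is a leap year).
October 28, 1856 → October 28, 1857: 365 days.
October 28, 1857 → October 28, 1858: 365 days.
October 1858: 31 − 28 = 3 days remain.
Then November (30): 30 days.
December 1–4, 1858: 4 days.
Residual: 37 days.
Total: 2228 days.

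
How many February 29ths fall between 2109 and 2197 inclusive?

22

Years divisible by 4: 2112, 2116, …, 2196 — 22 in all.
No century exceptions apply. Count: 22.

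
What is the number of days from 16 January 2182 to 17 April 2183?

456

January 2182: 31 − 16 = 15 days remain.
Then 14 full months totalling 424 days.
April 1–17, 2183: 17 days.
Total: 15 + 424 + 17 = 456 days.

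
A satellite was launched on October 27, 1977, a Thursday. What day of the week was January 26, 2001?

Day-of-year of October 27, 1977: 300.
Day-of-year of January 26, 2001: 26.
1977 has 365 days, so 365 − 300 = 65 days remain in 1977.
Full years 1978–2000: 17 common + 6 leap = 17×365 + 6×366 = 8401 days.
Total: 65 + 8401 + 26 = 8492 days.
8492 mod 7 = 1, so 1 day after Thursday is Friday.

Friday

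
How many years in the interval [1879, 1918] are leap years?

Years divisible by 4 in [1879, 1918]: 1880, 1884, 1888, 1892, 1896, 1900, 1904, 1908, 1912, 1916.
Of these, 1900 is divisible by 100 but not 400, so not leap.
Leap years: 10 − 1 = 9.

9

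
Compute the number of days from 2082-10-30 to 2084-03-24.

511

October 30, 2082 → October 30, 2083: 365 days.
October 2083: 31 − 30 = 1 day remains.
Then November (30), December (31), January (31), February 2084 (29): 30 + 31 + 31 + 29 = 121 days.
March 1–24, 2084: 24 days.
Residual: 146 days.
Total: 511 days.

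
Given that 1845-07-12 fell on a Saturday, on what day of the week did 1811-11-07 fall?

Count forward from the earlier date (November 7, 1811) to the later (July 12, 1845):
Day-of-year of November 7, 1811: 311.
Day-of-year of July 12, 1845: 193.
1811 has 365 days, so 365 − 311 = 54 days remain in 1811.
Full years 1812–1844: 24 common + 9 leap = 24×365 + 9×366 = 12054 days.
Total: 54 + 12054 + 193 = 12301 days.
12301 mod 7 = 2, so 2 days before Saturday is Thursday.

Thursday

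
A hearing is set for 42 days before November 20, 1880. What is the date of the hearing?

October 9, 1880

Count 42 days before November 20, 1880:
October 1880: 31 − 9 = 22 days remain.
November 1–20, 1880: 20 days.
Total: 22 + 20 = 42 days.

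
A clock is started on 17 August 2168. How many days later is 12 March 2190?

7877

Day-of-year of August 17, 2168: 230.
Day-of-year of March 12, 2190: 71.
2168 has 366 days, so 366 − 230 = 136 days remain in 2168.
Full years 2169–2189: 16 common + 5 leap = 16×365 + 5×366 = 7670 days.
Total: 136 + 7670 + 71 = 7877 days.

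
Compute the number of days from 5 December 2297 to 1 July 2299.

December 5, 2297 → December 5, 2298: 365 days.
December 2298: 31 − 5 = 26 days remain.
Then January (31), February 2299 (28), March (31), April (30), May (31), June (30): 31 + 28 + 31 + 30 + 31 + 30 = 181 days.
July 1, 2299: 1 day.
Residual: 208 days.
Total: 573 days.

573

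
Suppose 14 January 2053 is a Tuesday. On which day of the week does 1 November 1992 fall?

Sunday

Count forward from the earlier date (November 1, 1992) to the later (January 14, 2053):
From November 1, 1992 to November 1, 2052: 60 years, of which 15 contain a Feb 29 — 45×365 + 15×366 = 21915 days.
(2000 is a leap year (divisible by 400).)
November 2052: 30 − 1 = 29 days remain.
Then December (31): 31 days.
January 1–14, 2053: 14 days.
Residual: 74 days.
Total: 21989 days.
21989 mod 7 = 2, so 2 days before Tuesday is Sunday.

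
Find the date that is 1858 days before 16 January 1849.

16 December 1843

Count 1858 days before January 16, 1849:
December 16, 1843 → December 16, 1844: 366 days (1844 is a leap year).
December 16, 1844 → December 16, 1845: 365 days.
December 16, 1845 → December 16, 1846: 365 days.
December 16, 1846 → December 16, 1847: 365 days.
December 16, 1847 → December 16, 1848: 366 days (1848 is a leap year).
December 1848: 31 − 16 = 15 days remain.
January 1–16, 1849: 16 days.
Residual: 31 days.
Total: 1858 days.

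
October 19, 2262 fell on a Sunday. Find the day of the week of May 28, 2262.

Wednesday

Count forward from the earlier date (May 28, 2262) to the later (October 19, 2262):
May 2262: 31 − 28 = 3 days remain.
Then June (30), July (31), August (31), September (30): 30 + 31 + 31 + 30 = 122 days.
October 1–19, 2262: 19 days.
Total: 3 + 122 + 19 = 144 days.
144 mod 7 = 4, so 4 days before Sunday is Wednesday.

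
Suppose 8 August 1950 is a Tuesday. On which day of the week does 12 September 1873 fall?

Friday

Count forward from the earlier date (September 12, 1873) to the later (August 8, 1950):
Day-of-year of September 12, 1873: 255.
Day-of-year of August 8, 1950: 220.
1873 has 365 days, so 365 − 255 = 110 days remain in 1873.
Full years 1874–1949: 58 common + 18 leap = 58×365 + 18×366 = 27758 days.
Total: 110 + 27758 + 220 = 28088 days.
28088 mod 7 = 4, so 4 days before Tuesday is Friday.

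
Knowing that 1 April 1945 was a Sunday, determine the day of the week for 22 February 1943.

Monday

Count forward from the earlier date (February 22, 1943) to the later (April 1, 1945):
February 22, 1943 → February 22, 1944: 365 days.
February 22, 1944 → February 22, 1945: 366 days (1944 is a leap year).
February 1945: 28 − 22 = 6 days remain (1945 is not a leap year, so February has 28 days).
Then March (31): 31 days.
April 1, 1945: 1 day.
Residual: 38 days.
Total: 769 days.
769 mod 7 = 6, so 6 days before Sunday is Monday.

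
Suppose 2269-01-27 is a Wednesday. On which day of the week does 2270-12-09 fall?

January 2269: 31 − 27 = 4 days remain.
Then 22 full months totalling 668 days.
December 1–9, 2270: 9 days.
Total: 4 + 668 + 9 = 681 days.
681 mod 7 = 2, so 2 days after Wednesday is Friday.

Friday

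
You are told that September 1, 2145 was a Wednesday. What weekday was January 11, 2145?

Count forward from the earlier date (January 11, 2145) to the later (September 1, 2145):
January 2145: 31 − 11 = 20 days remain.
Then February 2145 (28), March (31), April (30), May (31), June (30), July (31), August (31): 28 + 31 + 30 + 31 + 30 + 31 + 31 = 212 days.
September 1, 2145: 1 day.
Total: 20 + 212 + 1 = 233 days.
233 mod 7 = 2, so 2 days before Wednesday is Monday.

Monday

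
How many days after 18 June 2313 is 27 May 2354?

14953

Day-of-year of June 18, 2313: 169.
Day-of-year of May 27, 2354: 147.
2313 has 365 days, so 365 − 169 = 196 days remain in 2313.
Full years 2314–2353: 30 common + 10 leap = 30×365 + 10×366 = 14610 days.
Total: 196 + 14610 + 147 = 14953 days.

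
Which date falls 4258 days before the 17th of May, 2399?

the 19th of September, 2387

Count 4258 days before May 17, 2399:
Day-of-year of September 19, 2387: 262.
Day-of-year of May 17, 2399: 137.
2387 has 365 days, so 365 − 262 = 103 days remain in 2387.
Full years 2388–2398: 8 common + 3 leap = 8×365 + 3×366 = 4018 days.
Total: 103 + 4018 + 137 = 4258 days.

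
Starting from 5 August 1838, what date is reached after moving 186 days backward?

31 January 1838

Count 186 days before August 5, 1838:
January 1838: 31 − 31 = 0 days remain.
Then February 1838 (28), March (31), April (30), May (31), June (30), July (31): 28 + 31 + 30 + 31 + 30 + 31 = 181 days.
August 1–5, 1838: 5 days.
Total: 0 + 181 + 5 = 186 days.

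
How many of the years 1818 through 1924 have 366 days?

26

Years divisible by 4: 1820, 1824, …, 1924 — 27 in all.
Of these, 1900 is divisible by 100 but not 400, so not leap.
Leap years: 27 − 1 = 26.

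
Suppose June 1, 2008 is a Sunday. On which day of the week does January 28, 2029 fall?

Day-of-year of June 1, 2008: 153.
Day-of-year of January 28, 2029: 28.
2008 has 366 days, so 366 − 153 = 213 days remain in 2008.
Full years 2009–2028: 15 common + 5 leap = 15×365 + 5×366 = 7305 days.
Total: 213 + 7305 + 28 = 7546 days.
7546 is a multiple of 7, so January 28, 2029 falls on the same weekday: Sunday.

Sunday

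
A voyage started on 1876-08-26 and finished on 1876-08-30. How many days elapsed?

4

Within August 1876: 30 − 26 = 4 days.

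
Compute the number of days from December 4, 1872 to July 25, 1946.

26895

Day-of-year of December 4, 1872: 339.
Day-of-year of July 25, 1946: 206.
1872 has 366 days, so 366 − 339 = 27 days remain in 1872.
Full years 1873–1945: 56 common + 17 leap = 56×365 + 17×366 = 26662 days.
Total: 27 + 26662 + 206 = 26895 days.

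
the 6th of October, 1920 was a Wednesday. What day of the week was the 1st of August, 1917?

Count forward from the earlier date (August 1, 1917) to the later (October 6, 1920):
August 1, 1917 → August 1, 1918: 365 days.
August 1, 1918 → August 1, 1919: 365 days.
August 1, 1919 → August 1, 1920: 366 days (1920 is a leap year).
August 1920: 31 − 1 = 30 days remain.
Then September (30): 30 days.
October 1–6, 1920: 6 days.
Residual: 66 days.
Total: 1162 days.
1162 is a multiple of 7, so the 1st of August, 1917 falls on the same weekday: Wednesday.

Wednesday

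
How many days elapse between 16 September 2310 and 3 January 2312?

474

September 2310: 30 − 16 = 14 days remain.
Then 15 full months totalling 457 days.
January 1–3, 2312: 3 days.
Total: 14 + 457 + 3 = 474 days.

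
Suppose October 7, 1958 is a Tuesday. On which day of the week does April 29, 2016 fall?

From October 7, 1958 to October 7, 2015: 57 years, of which 14 contain a Feb 29 — 43×365 + 14×366 = 20819 days.
(2000 is a leap year (divisible by 400).)
October 2015: 31 − 7 = 24 days remain.
Then November (30), December (31), January (31), February 2016 (29), March (31): 30 + 31 + 31 + 29 + 31 = 152 days.
April 1–29, 2016: 29 days.
Residual: 205 days.
Total: 21024 days.
21024 mod 7 = 3, so 3 days after Tuesday is Friday.

Friday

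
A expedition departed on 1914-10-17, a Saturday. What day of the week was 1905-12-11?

Count forward from the earlier date (December 11, 1905) to the later (October 17, 1914):
From December 11, 1905 to December 11, 1913: 8 years, of which 2 contain a Feb 29 — 6×365 + 2×366 = 2922 days.
December 1913: 31 − 11 = 20 days remain.
Then 9 full months totalling 273 days.
October 1–17, 1914: 17 days.
Residual: 310 days.
Total: 3232 days.
3232 mod 7 = 5, so 5 days before Saturday is Monday.

Monday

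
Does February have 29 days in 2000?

2000 is a leap year (divisible by 400).

Yes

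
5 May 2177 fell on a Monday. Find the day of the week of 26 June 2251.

Thursday

From May 5, 2177 to May 5, 2251: 74 years, of which 17 contain a Feb 29 — 57×365 + 17×366 = 27027 days.
(2200 is not a leap year (divisible by 100 but not 400).)
May 2251: 31 − 5 = 26 days remain.
June 1–26, 2251: 26 days.
Residual: 52 days.
Total: 27079 days.
27079 mod 7 = 3, so 3 days after Monday is Thursday.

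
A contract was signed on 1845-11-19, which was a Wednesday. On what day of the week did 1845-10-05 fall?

Count forward from the earlier date (October 5, 1845) to the later (November 19, 1845):
October 1845: 31 − 5 = 26 days remain.
November 1–19, 1845: 19 days.
Total: 26 + 19 = 45 days.
45 mod 7 = 3, so 3 days before Wednesday is Sunday.

Sunday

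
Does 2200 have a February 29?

2200 is not a leap year (divisible by 100 but not 400).

No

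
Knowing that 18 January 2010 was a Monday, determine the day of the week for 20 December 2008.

Count forward from the earlier date (December 20, 2008) to the later (January 18, 2010):
December 20, 2008 → December 20, 2009: 365 days.
December 2009: 31 − 20 = 11 days remain.
January 1–18, 2010: 18 days.
Residual: 29 days.
Total: 394 days.
394 mod 7 = 2, so 2 days before Monday is Saturday.

Saturday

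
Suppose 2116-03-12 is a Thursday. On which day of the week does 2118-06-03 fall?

March 12, 2116 → March 12, 2117: 365 days.
March 12, 2117 → March 12, 2118: 365 days.
March 2118: 31 − 12 = 19 days remain.
Then April (30), May (31): 30 + 31 = 61 days.
June 1–3, 2118: 3 days.
Residual: 83 days.
Total: 813 days.
813 mod 7 = 1, so 1 day after Thursday is Friday.

Friday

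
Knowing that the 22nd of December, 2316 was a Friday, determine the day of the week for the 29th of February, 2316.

Tuesday

Count forward from the earlier date (February 29, 2316) to the later (December 22, 2316):
February 2316: 29 − 29 = 0 days remain (2316 is a leap year, so February has 29 days).
Then 9 full months totalling 275 days.
December 1–22, 2316: 22 days.
Total: 0 + 275 + 22 = 297 days.
297 mod 7 = 3, so 3 days before Friday is Tuesday.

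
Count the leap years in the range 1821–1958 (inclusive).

Years divisible by 4: 1824, 1828, …, 1956 — 34 in all.
Of these, 1900 is divisible by 100 but not 400, so not leap.
Leap years: 34 − 1 = 33.

33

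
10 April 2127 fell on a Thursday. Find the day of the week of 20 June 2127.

April 2127: 30 − 10 = 20 days remain.
Then May (31): 31 days.
June 1–20, 2127: 20 days.
Total: 20 + 31 + 20 = 71 days.
71 mod 7 = 1, so 1 day after Thursday is Friday.

Friday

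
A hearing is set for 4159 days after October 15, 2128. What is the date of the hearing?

March 5, 2140

Count 4159 days after October 15, 2128:
Day-of-year of October 15, 2128: 289.
Day-of-year of March 5, 2140: 65.
2128 has 366 days, so 366 − 289 = 77 days remain in 2128.
Full years 2129–2139: 9 common + 2 leap = 9×365 + 2×366 = 4017 days.
Total: 77 + 4017 + 65 = 4159 days.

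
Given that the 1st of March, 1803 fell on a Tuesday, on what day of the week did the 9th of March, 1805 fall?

Day-of-year of March 1, 1803: 60.
Day-of-year of March 9, 1805: 68.
1803 has 365 days, so 365 − 60 = 305 days remain in 1803.
Full years: 1804: 366. Sum = 366.
Total: 305 + 366 + 68 = 739 days.
739 mod 7 = 4, so 4 days after Tuesday is Saturday.

Saturday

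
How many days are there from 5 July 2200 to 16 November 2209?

3421

From July 5, 2200 to July 5, 2209: 9 years, of which 2 contain a Feb 29 — 7×365 + 2×366 = 3287 days.
July 2209: 31 − 5 = 26 days remain.
Then August (31), September (30), October (31): 31 + 30 + 31 = 92 days.
November 1–16, 2209: 16 days.
Residual: 134 days.
Total: 3421 days.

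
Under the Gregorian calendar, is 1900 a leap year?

No

1900 is not a leap year (divisible by 100 but not 400).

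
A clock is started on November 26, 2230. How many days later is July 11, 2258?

From November 26, 2230 to November 26, 2257: 27 years, of which 7 contain a Feb 29 — 20×365 + 7×366 = 9862 days.
November 2257: 30 − 26 = 4 days remain.
Then December (31), January (31), February 2258 (28), March (31), April (30), May (31), June (30): 31 + 31 + 28 + 31 + 30 + 31 + 30 = 212 days.
July 1–11, 2258: 11 days.
Residual: 227 days.
Total: 10089 days.

10089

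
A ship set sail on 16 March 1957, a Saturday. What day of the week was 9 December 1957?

Monday

March 1957: 31 − 16 = 15 days remain.
Then April (30), May (31), June (30), July (31), August (31), September (30), October (31), November (30): 30 + 31 + 30 + 31 + 31 + 30 + 31 + 30 = 244 days.
December 1–9, 1957: 9 days.
Total: 15 + 244 + 9 = 268 days.
268 mod 7 = 2, so 2 days after Saturday is Monday.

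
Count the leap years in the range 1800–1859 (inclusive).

Years divisible by 4: 1800, 1804, …, 1856 — 15 in all.
Of these, 1800 is divisible by 100 but not 400, so not leap.
Leap years: 15 − 1 = 14.

14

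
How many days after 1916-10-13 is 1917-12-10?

423

October 13, 1916 → October 13, 1917: 365 days.
October 1917: 31 − 13 = 18 days remain.
Then November (30): 30 days.
December 1–10, 1917: 10 days.
Residual: 58 days.
Total: 423 days.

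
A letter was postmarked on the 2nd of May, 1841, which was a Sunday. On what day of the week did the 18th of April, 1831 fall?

Count forward from the earlier date (April 18, 1831) to the later (May 2, 1841):
Day-of-year of April 18, 1831: 108.
Day-of-year of May 2, 1841: 122.
1831 has 365 days, so 365 − 108 = 257 days remain in 1831.
Full years 1832–1840: 6 common + 3 leap = 6×365 + 3×366 = 3288 days.
Total: 257 + 3288 + 122 = 3667 days.
3667 mod 7 = 6, so 6 days before Sunday is Monday.

Monday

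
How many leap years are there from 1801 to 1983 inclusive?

Years divisible by 4: 1804, 1808, …, 1980 — 45 in all.
Of these, 1900 is divisible by 100 but not 400, so not leap.
Leap years: 45 − 1 = 44.

44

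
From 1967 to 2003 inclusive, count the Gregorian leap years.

9

Years divisible by 4 in [1967, 2003]: 1968, 1972, 1976, 1980, 1984, 1988, 1992, 1996, 2000.
2000 is divisible by 400, so still leap.
No century exceptions apply. Count: 9.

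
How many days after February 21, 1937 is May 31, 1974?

From February 21, 1937 to February 21, 1974: 37 years, of which 9 contain a Feb 29 — 28×365 + 9×366 = 13514 days.
February 1974: 28 − 21 = 7 days remain (1974 is not a leap year, so February has 28 days).
Then March (31), April (30): 31 + 30 = 61 days.
May 1–31, 1974: 31 days.
Residual: 99 days.
Total: 13613 days.

13613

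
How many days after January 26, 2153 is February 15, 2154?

Day-of-year of January 26, 2153: 26.
Day-of-year of February 15, 2154: 46.
2153 has 365 days, so 365 − 26 = 339 days remain in 2153.
Total: 339 + 46 = 385 days.

385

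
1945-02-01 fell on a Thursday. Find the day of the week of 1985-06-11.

Day-of-year of February 1, 1945: 32.
Day-of-year of June 11, 1985: 162.
1945 has 365 days, so 365 − 32 = 333 days remain in 1945.
Full years 1946–1984: 29 common + 10 leap = 29×365 + 10×366 = 14245 days.
Total: 333 + 14245 + 162 = 14740 days.
14740 mod 7 = 5, so 5 days after Thursday is Tuesday.

Tuesday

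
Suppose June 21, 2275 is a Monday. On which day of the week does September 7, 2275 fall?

June 2275: 30 − 21 = 9 days remain.
Then July (31), August (31): 31 + 31 = 62 days.
September 1–7, 2275: 7 days.
Total: 9 + 62 + 7 = 78 days.
78 mod 7 = 1, so 1 day after Monday is Tuesday.

Tuesday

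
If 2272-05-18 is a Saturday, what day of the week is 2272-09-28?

Saturday

May 2272: 31 − 18 = 13 days remain.
Then June (30), July (31), August (31): 30 + 31 + 31 = 92 days.
September 1–28, 2272: 28 days.
Total: 13 + 92 + 28 = 133 days.
133 is a multiple of 7, so 2272-09-28 falls on the same weekday: Saturday.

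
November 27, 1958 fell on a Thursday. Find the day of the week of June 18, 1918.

Count forward from the earlier date (June 18, 1918) to the later (November 27, 1958):
From June 18, 1918 to June 18, 1958: 40 years, of which 10 contain a Feb 29 — 30×365 + 10×366 = 14610 days.
June 1958: 30 − 18 = 12 days remain.
Then July (31), August (31), September (30), October (31): 31 + 31 + 30 + 31 = 123 days.
November 1–27, 1958: 27 days.
Residual: 162 days.
Total: 14772 days.
14772 mod 7 = 2, so 2 days before Thursday is Tuesday.

Tuesday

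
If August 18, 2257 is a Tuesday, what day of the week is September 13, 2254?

Count forward from the earlier date (September 13, 2254) to the later (August 18, 2257):
September 13, 2254 → September 13, 2255: 365 days.
September 13, 2255 → September 13, 2256: 366 days (2256 is a leap year).
September 2256: 30 − 13 = 17 days remain.
Then 10 full months totalling 304 days.
August 1–18, 2257: 18 days.
Residual: 339 days.
Total: 1070 days.
1070 mod 7 = 6, so 6 days before Tuesday is Wednesday.

Wednesday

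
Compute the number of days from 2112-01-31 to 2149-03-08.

Day-of-year of January 31, 2112: 31.
Day-of-year of March 8, 2149: 67.
2112 has 366 days, so 366 − 31 = 335 days remain in 2112.
Full years 2113–2148: 27 common + 9 leap = 27×365 + 9×366 = 13149 days.
Total: 335 + 13149 + 67 = 13551 days.

13551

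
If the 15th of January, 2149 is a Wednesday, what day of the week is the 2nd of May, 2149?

Friday

January 2149: 31 − 15 = 16 days remain.
Then February 2149 (28), March (31), April (30): 28 + 31 + 30 = 89 days.
May 1–2, 2149: 2 days.
Total: 16 + 89 + 2 = 107 days.
107 mod 7 = 2, so 2 days after Wednesday is Friday.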